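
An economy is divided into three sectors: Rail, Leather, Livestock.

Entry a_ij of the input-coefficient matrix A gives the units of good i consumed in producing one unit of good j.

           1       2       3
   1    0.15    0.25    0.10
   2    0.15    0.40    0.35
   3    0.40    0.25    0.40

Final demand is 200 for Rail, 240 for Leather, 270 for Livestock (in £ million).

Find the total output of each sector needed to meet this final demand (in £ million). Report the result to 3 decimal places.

x_1 = 931.341, x_2 = 1661.315, x_3 = 1763.108

I − A =
  [   0.85    -0.25    -0.10]
  [  -0.15     0.60    -0.35]
  [  -0.40    -0.25     0.60]
Cofactors of I−A, C_ij = (−1)^(i+j)·(minor ij) (rows/columns in the sector order above):
  C_11 = (0.60)(0.60) − (-0.35)(-0.25) = 0.2725
  C_12 = −[(-0.15)(0.60) − (-0.35)(-0.40)] = 0.2300
  C_13 = (-0.15)(-0.25) − (0.60)(-0.40) = 0.2775
  C_21 = −[(-0.25)(0.60) − (-0.10)(-0.25)] = 0.1750
  C_22 = (0.85)(0.60) − (-0.10)(-0.40) = 0.4700
  C_23 = −[(0.85)(-0.25) − (-0.25)(-0.40)] = 0.3125
  C_31 = (-0.25)(-0.35) − (-0.10)(0.60) = 0.1475
  C_32 = −[(0.85)(-0.35) − (-0.10)(-0.15)] = 0.3125
  C_33 = (0.85)(0.60) − (-0.25)(-0.15) = 0.4725
det(I−A) = Σ_j (I−A)_1j·C_1j = (0.85)(0.2725) + (-0.25)(0.2300) + (-0.10)(0.2775) = 0.146375
adj(I−A) = Cᵀ =
  [ 0.2725   0.1750   0.1475]
  [ 0.2300   0.4700   0.3125]
  [ 0.2775   0.3125   0.4725]
(I − A)⁻¹ = adj(I−A) / det(I−A) ≈
  [   1.8617     1.1956     1.0077]
  [   1.5713     3.2109     2.1349]
  [   1.8958     2.1349     3.2280]
x = (I − A)⁻¹ d = adj(I−A)·d / det(I−A), with det(I−A) = 0.146375:
  x_1 = (0.2725·200 + 0.1750·240 + 0.1475·270) / 0.146375 = 136.325 / 0.146375 ≈ 931.341
  x_2 = (0.2300·200 + 0.4700·240 + 0.3125·270) / 0.146375 = 243.175 / 0.146375 ≈ 1661.315
  x_3 = (0.2775·200 + 0.3125·240 + 0.4725·270) / 0.146375 = 258.075 / 0.146375 ≈ 1763.108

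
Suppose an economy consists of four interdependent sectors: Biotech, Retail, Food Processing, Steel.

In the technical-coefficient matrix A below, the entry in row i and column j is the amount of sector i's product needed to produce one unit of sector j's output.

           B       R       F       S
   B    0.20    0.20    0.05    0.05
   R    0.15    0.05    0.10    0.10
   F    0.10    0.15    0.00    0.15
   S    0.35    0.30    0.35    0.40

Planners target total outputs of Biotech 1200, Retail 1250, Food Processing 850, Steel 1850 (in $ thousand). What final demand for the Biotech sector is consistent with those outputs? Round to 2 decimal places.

d_B = 575.00

I − A =
  [   0.80    -0.20    -0.05    -0.05]
  [  -0.15     0.95    -0.10    -0.10]
  [  -0.10    -0.15     1.00    -0.15]
  [  -0.35    -0.30    -0.35     0.60]
d = (I − A) x:
  d_B = (+0.80)·1200 + (-0.20)·1250 + (-0.05)·850 + (-0.05)·1850 = 575.00
  d_R = (-0.15)·1200 + (+0.95)·1250 + (-0.10)·850 + (-0.10)·1850 = 737.50
  d_F = (-0.10)·1200 + (-0.15)·1250 + (+1.00)·850 + (-0.15)·1850 = 265.00
  d_S = (-0.35)·1200 + (-0.30)·1250 + (-0.35)·850 + (+0.60)·1850 = 17.50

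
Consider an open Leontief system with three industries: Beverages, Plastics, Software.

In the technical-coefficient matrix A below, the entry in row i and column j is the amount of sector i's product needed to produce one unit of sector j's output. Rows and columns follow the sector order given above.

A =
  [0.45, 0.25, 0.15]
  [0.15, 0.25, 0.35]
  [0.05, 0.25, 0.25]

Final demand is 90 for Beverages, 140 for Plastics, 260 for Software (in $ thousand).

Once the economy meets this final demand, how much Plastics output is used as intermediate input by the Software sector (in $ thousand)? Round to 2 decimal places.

z_PS = 201.55

I − A =
  [   0.55    -0.25    -0.15]
  [  -0.15     0.75    -0.35]
  [  -0.05    -0.25     0.75]
Cofactors of I−A, C_ij = (−1)^(i+j)·(minor ij) (rows/columns in the sector order above):
  C_11 = (0.75)(0.75) − (-0.35)(-0.25) = 0.4750
  C_12 = −[(-0.15)(0.75) − (-0.35)(-0.05)] = 0.1300
  C_13 = (-0.15)(-0.25) − (0.75)(-0.05) = 0.0750
  C_21 = −[(-0.25)(0.75) − (-0.15)(-0.25)] = 0.2250
  C_22 = (0.55)(0.75) − (-0.15)(-0.05) = 0.4050
  C_23 = −[(0.55)(-0.25) − (-0.25)(-0.05)] = 0.1500
  C_31 = (-0.25)(-0.35) − (-0.15)(0.75) = 0.2000
  C_32 = −[(0.55)(-0.35) − (-0.15)(-0.15)] = 0.2150
  C_33 = (0.55)(0.75) − (-0.25)(-0.15) = 0.3750
det(I−A) = Σ_j (I−A)_1j·C_1j = (0.55)(0.4750) + (-0.25)(0.1300) + (-0.15)(0.0750) = 0.2175
adj(I−A) = Cᵀ =
  [ 0.4750   0.2250   0.2000]
  [ 0.1300   0.4050   0.2150]
  [ 0.0750   0.1500   0.3750]
(I − A)⁻¹ = adj(I−A) / det(I−A) ≈
  [   2.1839     1.0345     0.9195]
  [   0.5977     1.8621     0.9885]
  [   0.3448     0.6897     1.7241]
First solve x = (I − A)⁻¹ d = adj(I−A)·d / det(I−A); in particular x_S = (0.0750·90 + 0.1500·140 + 0.3750·260) / 0.2175 = 125.25 / 0.2175 ≈ 575.8621.
Intermediate flow from P to S: z_PS = a_PS · x_S = 0.35 × 125.25 / 0.2175 = 43.8375 / 0.2175 ≈ 201.55.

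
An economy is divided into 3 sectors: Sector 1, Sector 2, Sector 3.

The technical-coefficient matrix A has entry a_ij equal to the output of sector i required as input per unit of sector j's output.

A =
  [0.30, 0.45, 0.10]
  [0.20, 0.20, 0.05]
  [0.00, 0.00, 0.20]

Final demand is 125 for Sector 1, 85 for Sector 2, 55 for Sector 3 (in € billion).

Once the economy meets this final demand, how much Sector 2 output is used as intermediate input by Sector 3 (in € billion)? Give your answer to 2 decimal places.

z_23 = 3.44

I − A =
  [   0.70    -0.45    -0.10]
  [  -0.20     0.80    -0.05]
  [   0.00     0.00     0.80]
Cofactors of I−A, C_ij = (−1)^(i+j)·(minor ij) (rows/columns in the sector order above):
  C_11 = (0.80)(0.80) − (-0.05)(0.00) = 0.6400
  C_12 = −[(-0.20)(0.80) − (-0.05)(0.00)] = 0.1600
  C_13 = (-0.20)(0.00) − (0.80)(0.00) = 0.0000
  C_21 = −[(-0.45)(0.80) − (-0.10)(0.00)] = 0.3600
  C_22 = (0.70)(0.80) − (-0.10)(0.00) = 0.5600
  C_23 = −[(0.70)(0.00) − (-0.45)(0.00)] = 0.0000
  C_31 = (-0.45)(-0.05) − (-0.10)(0.80) = 0.1025
  C_32 = −[(0.70)(-0.05) − (-0.10)(-0.20)] = 0.0550
  C_33 = (0.70)(0.80) − (-0.45)(-0.20) = 0.4700
det(I−A) = Σ_j (I−A)_1j·C_1j = (0.70)(0.6400) + (-0.45)(0.1600) + (-0.10)(0.0000) = 0.3760
adj(I−A) = Cᵀ =
  [ 0.6400   0.3600   0.1025]
  [ 0.1600   0.5600   0.0550]
  [ 0.0000   0.0000   0.4700]
(I − A)⁻¹ = adj(I−A) / det(I−A) ≈
  [   1.7021     0.9574     0.2726]
  [   0.4255     1.4894     0.1463]
  [   0.0000     0.0000     1.2500]
First solve x = (I − A)⁻¹ d = adj(I−A)·d / det(I−A); in particular x_3 = (0.0000·125 + 0.0000·85 + 0.4700·55) / 0.3760 = 25.85 / 0.3760 = 68.7500.
Intermediate flow from 2 to 3: z_23 = a_23 · x_3 = 0.05 × 25.85 / 0.3760 = 1.2925 / 0.3760 ≈ 3.44.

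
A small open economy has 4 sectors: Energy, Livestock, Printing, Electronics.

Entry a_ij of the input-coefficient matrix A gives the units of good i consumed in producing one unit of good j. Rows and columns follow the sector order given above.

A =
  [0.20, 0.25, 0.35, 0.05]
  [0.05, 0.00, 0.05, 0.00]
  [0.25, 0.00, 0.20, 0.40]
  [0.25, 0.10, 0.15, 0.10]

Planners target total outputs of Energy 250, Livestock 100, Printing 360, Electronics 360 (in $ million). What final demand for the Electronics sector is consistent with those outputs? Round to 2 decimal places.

d_4 = 197.50

I − A =
  [   0.80    -0.25    -0.35    -0.05]
  [  -0.05     1.00    -0.05     0.00]
  [  -0.25     0.00     0.80    -0.40]
  [  -0.25    -0.10    -0.15     0.90]
d = (I − A) x:
  d_1 = (+0.80)·250 + (-0.25)·100 + (-0.35)·360 + (-0.05)·360 = 31.00
  d_2 = (-0.05)·250 + (+1.00)·100 + (-0.05)·360 + (+0.00)·360 = 69.50
  d_3 = (-0.25)·250 + (+0.00)·100 + (+0.80)·360 + (-0.40)·360 = 81.50
  d_4 = (-0.25)·250 + (-0.10)·100 + (-0.15)·360 + (+0.90)·360 = 197.50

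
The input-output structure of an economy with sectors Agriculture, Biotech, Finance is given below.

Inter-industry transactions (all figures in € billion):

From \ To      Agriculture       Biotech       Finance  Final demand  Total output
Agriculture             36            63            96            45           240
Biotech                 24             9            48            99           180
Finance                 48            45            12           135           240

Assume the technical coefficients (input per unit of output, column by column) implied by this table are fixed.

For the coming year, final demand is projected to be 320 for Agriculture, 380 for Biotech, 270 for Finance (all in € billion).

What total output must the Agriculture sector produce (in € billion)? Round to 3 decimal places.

Technical coefficients a_ij = z_ij / X_j:
  a_11 = 36/240 = 0.15, a_21 = 24/240 = 0.10, a_31 = 48/240 = 0.20
  a_12 = 63/180 = 0.35, a_22 = 9/180 = 0.05, a_32 = 45/180 = 0.25
  a_13 = 96/240 = 0.40, a_23 = 48/240 = 0.20, a_33 = 12/240 = 0.05
I − A =
  [   0.85    -0.35    -0.40]
  [  -0.10     0.95    -0.20]
  [  -0.20    -0.25     0.95]
Cofactors of I−A, C_ij = (−1)^(i+j)·(minor ij) (rows/columns in the sector order above):
  C_11 = (0.95)(0.95) − (-0.20)(-0.25) = 0.8525
  C_12 = −[(-0.10)(0.95) − (-0.20)(-0.20)] = 0.1350
  C_13 = (-0.10)(-0.25) − (0.95)(-0.20) = 0.2150
  C_21 = −[(-0.35)(0.95) − (-0.40)(-0.25)] = 0.4325
  C_22 = (0.85)(0.95) − (-0.40)(-0.20) = 0.7275
  C_23 = −[(0.85)(-0.25) − (-0.35)(-0.20)] = 0.2825
  C_31 = (-0.35)(-0.20) − (-0.40)(0.95) = 0.4500
  C_32 = −[(0.85)(-0.20) − (-0.40)(-0.10)] = 0.2100
  C_33 = (0.85)(0.95) − (-0.35)(-0.10) = 0.7725
det(I−A) = Σ_j (I−A)_1j·C_1j = (0.85)(0.8525) + (-0.35)(0.1350) + (-0.40)(0.2150) = 0.591375
adj(I−A) = Cᵀ =
  [ 0.8525   0.4325   0.4500]
  [ 0.1350   0.7275   0.2100]
  [ 0.2150   0.2825   0.7725]
(I − A)⁻¹ = adj(I−A) / det(I−A) ≈
  [   1.4416     0.7313     0.7609]
  [   0.2283     1.2302     0.3551]
  [   0.3636     0.4777     1.3063]
x = (I − A)⁻¹ d = adj(I−A)·d / det(I−A), with det(I−A) = 0.591375:
  x_1 = (0.8525·320 + 0.4325·380 + 0.4500·270) / 0.591375 = 558.65 / 0.591375 ≈ 944.663
  x_2 = (0.1350·320 + 0.7275·380 + 0.2100·270) / 0.591375 = 376.35 / 0.591375 ≈ 636.398
  x_3 = (0.2150·320 + 0.2825·380 + 0.7725·270) / 0.591375 = 384.725 / 0.591375 ≈ 650.560

x_1 = 944.663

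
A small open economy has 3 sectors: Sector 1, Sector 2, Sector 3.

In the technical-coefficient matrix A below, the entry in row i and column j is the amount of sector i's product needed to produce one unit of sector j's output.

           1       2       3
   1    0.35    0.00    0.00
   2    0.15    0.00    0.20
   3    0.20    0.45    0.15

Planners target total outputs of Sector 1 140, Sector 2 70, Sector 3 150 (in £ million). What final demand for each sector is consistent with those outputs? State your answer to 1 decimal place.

d_1 = 91.0, d_2 = 19.0, d_3 = 68.0

I − A =
  [   0.65     0.00     0.00]
  [  -0.15     1.00    -0.20]
  [  -0.20    -0.45     0.85]
d = (I − A) x:
  d_1 = (+0.65)·140 + (+0.00)·70 + (+0.00)·150 = 91.0
  d_2 = (-0.15)·140 + (+1.00)·70 + (-0.20)·150 = 19.0
  d_3 = (-0.20)·140 + (-0.45)·70 + (+0.85)·150 = 68.0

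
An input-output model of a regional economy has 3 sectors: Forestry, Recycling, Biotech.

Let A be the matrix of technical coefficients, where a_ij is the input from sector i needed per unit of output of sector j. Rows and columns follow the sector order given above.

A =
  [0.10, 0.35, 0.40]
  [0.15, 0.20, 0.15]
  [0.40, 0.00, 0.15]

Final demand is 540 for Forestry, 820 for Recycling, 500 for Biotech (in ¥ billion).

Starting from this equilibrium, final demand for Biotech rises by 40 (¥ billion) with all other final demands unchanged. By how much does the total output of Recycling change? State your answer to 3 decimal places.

Δx_R = 18.644

I − A =
  [   0.90    -0.35    -0.40]
  [  -0.15     0.80    -0.15]
  [  -0.40     0.00     0.85]
Cofactors of I−A, C_ij = (−1)^(i+j)·(minor ij) (rows/columns in the sector order above):
  C_11 = (0.80)(0.85) − (-0.15)(0.00) = 0.6800
  C_12 = −[(-0.15)(0.85) − (-0.15)(-0.40)] = 0.1875
  C_13 = (-0.15)(0.00) − (0.80)(-0.40) = 0.3200
  C_21 = −[(-0.35)(0.85) − (-0.40)(0.00)] = 0.2975
  C_22 = (0.90)(0.85) − (-0.40)(-0.40) = 0.6050
  C_23 = −[(0.90)(0.00) − (-0.35)(-0.40)] = 0.1400
  C_31 = (-0.35)(-0.15) − (-0.40)(0.80) = 0.3725
  C_32 = −[(0.90)(-0.15) − (-0.40)(-0.15)] = 0.1950
  C_33 = (0.90)(0.80) − (-0.35)(-0.15) = 0.6675
det(I−A) = Σ_j (I−A)_1j·C_1j = (0.90)(0.6800) + (-0.35)(0.1875) + (-0.40)(0.3200) = 0.418375
adj(I−A) = Cᵀ =
  [ 0.6800   0.2975   0.3725]
  [ 0.1875   0.6050   0.1950]
  [ 0.3200   0.1400   0.6675]
(I − A)⁻¹ = adj(I−A) / det(I−A) ≈
  [   1.6253     0.7111     0.8903]
  [   0.4482     1.4461     0.4661]
  [   0.7649     0.3346     1.5955]
Δx = (I − A)⁻¹ Δd with Δd having +40 in the Biotech component and 0 elsewhere.
So Δx_R = L_RB · (+40), where L_RB = adj(I−A)_RB / det(I−A) = 0.1950 / 0.418375.
Δx_R = 0.1950 × (+40) / 0.418375 = 7.80 / 0.418375 ≈ 18.644.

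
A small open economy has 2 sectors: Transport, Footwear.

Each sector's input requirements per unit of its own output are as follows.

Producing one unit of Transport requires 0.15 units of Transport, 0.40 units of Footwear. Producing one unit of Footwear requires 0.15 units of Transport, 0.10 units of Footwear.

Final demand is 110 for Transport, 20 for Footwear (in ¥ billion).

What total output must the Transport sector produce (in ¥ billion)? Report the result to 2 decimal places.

x_T = 144.68

I − A =
  [   0.85    -0.15]
  [  -0.40     0.90]
det(I−A) = (0.85)(0.90) − (-0.15)(-0.40) = 0.7050
adj(I−A) = [[0.90, 0.15], [0.40, 0.85]]
(I − A)⁻¹ = adj(I−A) / det(I−A) ≈
  [   1.2766     0.2128]
  [   0.5674     1.2057]
x = (I − A)⁻¹ d = adj(I−A)·d / det(I−A), with det(I−A) = 0.7050:
  x_T = (0.90·110 + 0.15·20) / 0.7050 = 102.00 / 0.7050 ≈ 144.68
  x_F = (0.40·110 + 0.85·20) / 0.7050 = 61.00 / 0.7050 ≈ 86.52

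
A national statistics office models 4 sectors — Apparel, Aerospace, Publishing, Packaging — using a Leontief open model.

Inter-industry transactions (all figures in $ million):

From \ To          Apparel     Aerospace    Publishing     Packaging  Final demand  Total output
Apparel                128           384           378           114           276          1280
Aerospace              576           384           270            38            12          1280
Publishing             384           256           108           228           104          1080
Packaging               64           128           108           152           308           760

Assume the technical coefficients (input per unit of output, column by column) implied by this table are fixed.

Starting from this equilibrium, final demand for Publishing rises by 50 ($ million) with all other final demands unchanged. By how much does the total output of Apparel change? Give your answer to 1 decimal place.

Technical coefficients a_ij = z_ij / X_j:
  a_11 = 128/1280 = 0.10, a_21 = 576/1280 = 0.45, a_31 = 384/1280 = 0.30, a_41 = 64/1280 = 0.05
  a_12 = 384/1280 = 0.30, a_22 = 384/1280 = 0.30, a_32 = 256/1280 = 0.20, a_42 = 128/1280 = 0.10
  a_13 = 378/1080 = 0.35, a_23 = 270/1080 = 0.25, a_33 = 108/1080 = 0.10, a_43 = 108/1080 = 0.10
  a_14 = 114/760 = 0.15, a_24 = 38/760 = 0.05, a_34 = 228/760 = 0.30, a_44 = 152/760 = 0.20
I − A =
  [   0.90    -0.30    -0.35    -0.15]
  [  -0.45     0.70    -0.25    -0.05]
  [  -0.30    -0.20     0.90    -0.30]
  [  -0.05    -0.10    -0.10     0.80]
Compute the cofactors C_ij = (−1)^(i+j)·(3×3 minor ij) of I−A; the adjugate is their transpose:
adj(I−A) = Cᵀ =
  [ 0.43000   0.29000   0.27000   0.20000]
  [ 0.37800   0.52050   0.31625   0.22200]
  [ 0.26300   0.25050   0.37875   0.20700]
  [ 0.10700   0.11450   0.10375   0.27300]
det(I−A) = Σ_j (I−A)_1j·C_1j = (0.90)(0.43000) + (-0.30)(0.37800) + (-0.35)(0.26300) + (-0.15)(0.10700) = 0.1655
(I − A)⁻¹ = adj(I−A) / det(I−A) ≈
  [   2.5982     1.7523     1.6314     1.2085]
  [   2.2840     3.1450     1.9109     1.3414]
  [   1.5891     1.5136     2.2885     1.2508]
  [   0.6465     0.6918     0.6269     1.6495]
Δx = (I − A)⁻¹ Δd with Δd having +50 in the Publishing component and 0 elsewhere.
So Δx_1 = L_13 · (+50), where L_13 = adj(I−A)_13 / det(I−A) = 0.27000 / 0.1655.
Δx_1 = 0.27000 × (+50) / 0.1655 = 13.50 / 0.1655 ≈ 81.6.

Δx_1 = 81.6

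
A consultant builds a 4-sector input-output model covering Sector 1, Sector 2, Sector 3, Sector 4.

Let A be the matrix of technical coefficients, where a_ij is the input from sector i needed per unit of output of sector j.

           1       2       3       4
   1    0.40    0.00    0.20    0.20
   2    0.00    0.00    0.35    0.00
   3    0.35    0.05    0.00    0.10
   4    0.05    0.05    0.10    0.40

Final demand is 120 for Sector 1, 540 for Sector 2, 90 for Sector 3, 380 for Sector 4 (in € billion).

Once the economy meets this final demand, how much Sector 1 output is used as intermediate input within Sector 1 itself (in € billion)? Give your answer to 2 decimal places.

z_11 = 244.03

I − A =
  [   0.60     0.00    -0.20    -0.20]
  [   0.00     1.00    -0.35     0.00]
  [  -0.35    -0.05     1.00    -0.10]
  [  -0.05    -0.05    -0.10     0.60]
Compute the cofactors C_ij = (−1)^(i+j)·(3×3 minor ij) of I−A; the adjugate is their transpose:
adj(I−A) = Cᵀ =
  [ 0.57775   0.01800   0.14350   0.21650]
  [ 0.07525   0.29400   0.12250   0.04550]
  [ 0.21500   0.02400   0.35000   0.13000]
  [ 0.09025   0.03000   0.08050   0.51950]
det(I−A) = Σ_j (I−A)_1j·C_1j = (0.60)(0.57775) + (0.00)(0.07525) + (-0.20)(0.21500) + (-0.20)(0.09025) = 0.2856
(I − A)⁻¹ = adj(I−A) / det(I−A) ≈
  [   2.0229     0.0630     0.5025     0.7581]
  [   0.2635     1.0294     0.4289     0.1593]
  [   0.7528     0.0840     1.2255     0.4552]
  [   0.3160     0.1050     0.2819     1.8190]
First solve x = (I − A)⁻¹ d = adj(I−A)·d / det(I−A); in particular x_1 = (0.57775·120 + 0.01800·540 + 0.14350·90 + 0.21650·380) / 0.2856 = 174.235 / 0.2856 ≈ 610.0665.
Intermediate flow from 1 to 1: z_11 = a_11 · x_1 = 0.40 × 174.235 / 0.2856 = 69.694 / 0.2856 ≈ 244.03.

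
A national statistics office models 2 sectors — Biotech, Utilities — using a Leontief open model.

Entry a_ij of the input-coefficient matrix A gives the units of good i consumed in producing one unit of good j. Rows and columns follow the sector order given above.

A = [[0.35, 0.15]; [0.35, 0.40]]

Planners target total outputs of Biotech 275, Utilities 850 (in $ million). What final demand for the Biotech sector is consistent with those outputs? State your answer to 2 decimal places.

d_1 = 51.25

I − A =
  [   0.65    -0.15]
  [  -0.35     0.60]
d = (I − A) x:
  d_1 = (+0.65)·275 + (-0.15)·850 = 51.25
  d_2 = (-0.35)·275 + (+0.60)·850 = 413.75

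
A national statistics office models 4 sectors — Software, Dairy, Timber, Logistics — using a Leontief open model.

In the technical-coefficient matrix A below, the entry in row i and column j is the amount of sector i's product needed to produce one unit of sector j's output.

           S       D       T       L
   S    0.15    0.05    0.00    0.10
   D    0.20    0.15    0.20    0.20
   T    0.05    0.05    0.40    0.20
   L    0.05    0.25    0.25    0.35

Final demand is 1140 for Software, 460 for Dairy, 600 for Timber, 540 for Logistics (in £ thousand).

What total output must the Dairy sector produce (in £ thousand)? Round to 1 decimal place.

I − A =
  [   0.85    -0.05     0.00    -0.10]
  [  -0.20     0.85    -0.20    -0.20]
  [  -0.05    -0.05     0.60    -0.20]
  [  -0.05    -0.25    -0.25     0.65]
Compute the cofactors C_ij = (−1)^(i+j)·(3×3 minor ij) of I−A; the adjugate is their transpose:
adj(I−A) = Cᵀ =
  [ 0.240000   0.033250   0.035250   0.058000]
  [ 0.085000   0.284750   0.157000   0.149000]
  [ 0.050625   0.073250   0.410875   0.156750]
  [ 0.070625   0.140250   0.221125   0.418500]
det(I−A) = Σ_j (I−A)_1j·C_1j = (0.85)(0.240000) + (-0.05)(0.085000) + (0.00)(0.050625) + (-0.10)(0.070625) = 0.1926875
(I − A)⁻¹ = adj(I−A) / det(I−A) ≈
  [   1.2455     0.1726     0.1829     0.3010]
  [   0.4411     1.4778     0.8148     0.7733]
  [   0.2627     0.3801     2.1323     0.8135]
  [   0.3665     0.7279     1.1476     2.1719]
x = (I − A)⁻¹ d = adj(I−A)·d / det(I−A), with det(I−A) = 0.1926875:
  x_S = (0.240000·1140 + 0.033250·460 + 0.035250·600 + 0.058000·540) / 0.1926875 = 341.365 / 0.1926875 ≈ 1771.6
  x_D = (0.085000·1140 + 0.284750·460 + 0.157000·600 + 0.149000·540) / 0.1926875 = 402.545 / 0.1926875 ≈ 2089.1
  x_T = (0.050625·1140 + 0.073250·460 + 0.410875·600 + 0.156750·540) / 0.1926875 = 422.5775 / 0.1926875 ≈ 2193.1
  x_L = (0.070625·1140 + 0.140250·460 + 0.221125·600 + 0.418500·540) / 0.1926875 = 503.6925 / 0.1926875 ≈ 2614.0

x_D = 2089.1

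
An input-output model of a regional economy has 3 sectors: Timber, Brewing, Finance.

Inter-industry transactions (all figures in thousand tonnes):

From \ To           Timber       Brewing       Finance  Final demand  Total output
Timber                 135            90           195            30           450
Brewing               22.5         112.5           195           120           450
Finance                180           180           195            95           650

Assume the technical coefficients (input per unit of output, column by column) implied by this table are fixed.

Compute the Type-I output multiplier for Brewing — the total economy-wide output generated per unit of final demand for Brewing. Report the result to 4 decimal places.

m_B = 6.3259

Technical coefficients a_ij = z_ij / X_j:
  a_TT = 135/450 = 0.30, a_BT = 22.5/450 = 0.05, a_FT = 180/450 = 0.40
  a_TB = 90/450 = 0.20, a_BB = 112.5/450 = 0.25, a_FB = 180/450 = 0.40
  a_TF = 195/650 = 0.30, a_BF = 195/650 = 0.30, a_FF = 195/650 = 0.30
I − A =
  [   0.70    -0.20    -0.30]
  [  -0.05     0.75    -0.30]
  [  -0.40    -0.40     0.70]
Cofactors of I−A, C_ij = (−1)^(i+j)·(minor ij) (rows/columns in the sector order above):
  C_11 = (0.75)(0.70) − (-0.30)(-0.40) = 0.4050
  C_12 = −[(-0.05)(0.70) − (-0.30)(-0.40)] = 0.1550
  C_13 = (-0.05)(-0.40) − (0.75)(-0.40) = 0.3200
  C_21 = −[(-0.20)(0.70) − (-0.30)(-0.40)] = 0.2600
  C_22 = (0.70)(0.70) − (-0.30)(-0.40) = 0.3700
  C_23 = −[(0.70)(-0.40) − (-0.20)(-0.40)] = 0.3600
  C_31 = (-0.20)(-0.30) − (-0.30)(0.75) = 0.2850
  C_32 = −[(0.70)(-0.30) − (-0.30)(-0.05)] = 0.2250
  C_33 = (0.70)(0.75) − (-0.20)(-0.05) = 0.5150
det(I−A) = Σ_j (I−A)_1j·C_1j = (0.70)(0.4050) + (-0.20)(0.1550) + (-0.30)(0.3200) = 0.1565
adj(I−A) = Cᵀ =
  [ 0.4050   0.2600   0.2850]
  [ 0.1550   0.3700   0.2250]
  [ 0.3200   0.3600   0.5150]
(I − A)⁻¹ = adj(I−A) / det(I−A) ≈
  [   2.58786     1.66134     1.82109]
  [   0.99042     2.36422     1.43770]
  [   2.04473     2.30032     3.29073]
The output multiplier for sector j is the column-j sum of the Leontief inverse (I − A)⁻¹ = adj(I−A) / det(I−A).
Column B of adj(I−A): (0.2600, 0.3700, 0.3600); det(I−A) = 0.1565.
m_B = (0.2600 + 0.3700 + 0.3600) / 0.1565 = 0.99 / 0.1565 ≈ 6.3259.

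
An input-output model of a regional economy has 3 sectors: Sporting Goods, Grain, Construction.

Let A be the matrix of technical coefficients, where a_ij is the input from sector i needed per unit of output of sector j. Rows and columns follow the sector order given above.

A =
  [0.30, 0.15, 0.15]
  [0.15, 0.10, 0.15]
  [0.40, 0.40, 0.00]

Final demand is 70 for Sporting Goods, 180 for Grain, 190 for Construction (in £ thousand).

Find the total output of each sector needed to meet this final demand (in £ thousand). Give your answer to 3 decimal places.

I − A =
  [   0.70    -0.15    -0.15]
  [  -0.15     0.90    -0.15]
  [  -0.40    -0.40     1.00]
Cofactors of I−A, C_ij = (−1)^(i+j)·(minor ij) (rows/columns in the sector order above):
  C_11 = (0.90)(1.00) − (-0.15)(-0.40) = 0.8400
  C_12 = −[(-0.15)(1.00) − (-0.15)(-0.40)] = 0.2100
  C_13 = (-0.15)(-0.40) − (0.90)(-0.40) = 0.4200
  C_21 = −[(-0.15)(1.00) − (-0.15)(-0.40)] = 0.2100
  C_22 = (0.70)(1.00) − (-0.15)(-0.40) = 0.6400
  C_23 = −[(0.70)(-0.40) − (-0.15)(-0.40)] = 0.3400
  C_31 = (-0.15)(-0.15) − (-0.15)(0.90) = 0.1575
  C_32 = −[(0.70)(-0.15) − (-0.15)(-0.15)] = 0.1275
  C_33 = (0.70)(0.90) − (-0.15)(-0.15) = 0.6075
det(I−A) = Σ_j (I−A)_1j·C_1j = (0.70)(0.8400) + (-0.15)(0.2100) + (-0.15)(0.4200) = 0.4935
adj(I−A) = Cᵀ =
  [ 0.8400   0.2100   0.1575]
  [ 0.2100   0.6400   0.1275]
  [ 0.4200   0.3400   0.6075]
(I − A)⁻¹ = adj(I−A) / det(I−A) ≈
  [   1.7021     0.4255     0.3191]
  [   0.4255     1.2969     0.2584]
  [   0.8511     0.6890     1.2310]
x = (I − A)⁻¹ d = adj(I−A)·d / det(I−A), with det(I−A) = 0.4935:
  x_S = (0.8400·70 + 0.2100·180 + 0.1575·190) / 0.4935 = 126.525 / 0.4935 ≈ 256.383
  x_G = (0.2100·70 + 0.6400·180 + 0.1275·190) / 0.4935 = 154.125 / 0.4935 ≈ 312.310
  x_C = (0.4200·70 + 0.3400·180 + 0.6075·190) / 0.4935 = 206.025 / 0.4935 ≈ 417.477

x_S = 256.383, x_G = 312.310, x_C = 417.477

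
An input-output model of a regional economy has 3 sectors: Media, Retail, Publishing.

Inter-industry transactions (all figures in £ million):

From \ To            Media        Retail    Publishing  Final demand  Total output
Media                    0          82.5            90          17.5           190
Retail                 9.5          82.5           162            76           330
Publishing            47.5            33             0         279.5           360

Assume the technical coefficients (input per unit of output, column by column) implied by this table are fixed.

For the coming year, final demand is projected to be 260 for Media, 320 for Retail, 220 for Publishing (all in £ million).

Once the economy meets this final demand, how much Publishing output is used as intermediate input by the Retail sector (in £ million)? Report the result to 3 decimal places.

z_PR = 72.049

Technical coefficients a_ij = z_ij / X_j:
  a_MM = 0/190 = 0.00, a_RM = 9.5/190 = 0.05, a_PM = 47.5/190 = 0.25
  a_MR = 82.5/330 = 0.25, a_RR = 82.5/330 = 0.25, a_PR = 33/330 = 0.10
  a_MP = 90/360 = 0.25, a_RP = 162/360 = 0.45, a_PP = 0/360 = 0.00
I − A =
  [   1.00    -0.25    -0.25]
  [  -0.05     0.75    -0.45]
  [  -0.25    -0.10     1.00]
Cofactors of I−A, C_ij = (−1)^(i+j)·(minor ij) (rows/columns in the sector order above):
  C_11 = (0.75)(1.00) − (-0.45)(-0.10) = 0.7050
  C_12 = −[(-0.05)(1.00) − (-0.45)(-0.25)] = 0.1625
  C_13 = (-0.05)(-0.10) − (0.75)(-0.25) = 0.1925
  C_21 = −[(-0.25)(1.00) − (-0.25)(-0.10)] = 0.2750
  C_22 = (1.00)(1.00) − (-0.25)(-0.25) = 0.9375
  C_23 = −[(1.00)(-0.10) − (-0.25)(-0.25)] = 0.1625
  C_31 = (-0.25)(-0.45) − (-0.25)(0.75) = 0.3000
  C_32 = −[(1.00)(-0.45) − (-0.25)(-0.05)] = 0.4625
  C_33 = (1.00)(0.75) − (-0.25)(-0.05) = 0.7375
det(I−A) = Σ_j (I−A)_1j·C_1j = (1.00)(0.7050) + (-0.25)(0.1625) + (-0.25)(0.1925) = 0.61625
adj(I−A) = Cᵀ =
  [ 0.7050   0.2750   0.3000]
  [ 0.1625   0.9375   0.4625]
  [ 0.1925   0.1625   0.7375]
(I − A)⁻¹ = adj(I−A) / det(I−A) ≈
  [   1.1440     0.4462     0.4868]
  [   0.2637     1.5213     0.7505]
  [   0.3124     0.2637     1.1968]
First solve x = (I − A)⁻¹ d = adj(I−A)·d / det(I−A); in particular x_R = (0.1625·260 + 0.9375·320 + 0.4625·220) / 0.61625 = 444.00 / 0.61625 ≈ 720.48682.
Intermediate flow from P to R: z_PR = a_PR · x_R = 0.10 × 444.00 / 0.61625 = 44.40 / 0.61625 ≈ 72.049.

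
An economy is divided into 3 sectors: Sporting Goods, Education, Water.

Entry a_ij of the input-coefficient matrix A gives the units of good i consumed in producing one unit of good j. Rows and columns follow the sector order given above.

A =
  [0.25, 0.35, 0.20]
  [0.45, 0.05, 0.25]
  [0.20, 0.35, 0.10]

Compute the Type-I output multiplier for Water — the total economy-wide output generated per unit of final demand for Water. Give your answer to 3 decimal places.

m_W = 3.200

I − A =
  [   0.75    -0.35    -0.20]
  [  -0.45     0.95    -0.25]
  [  -0.20    -0.35     0.90]
Cofactors of I−A, C_ij = (−1)^(i+j)·(minor ij) (rows/columns in the sector order above):
  C_11 = (0.95)(0.90) − (-0.25)(-0.35) = 0.7675
  C_12 = −[(-0.45)(0.90) − (-0.25)(-0.20)] = 0.4550
  C_13 = (-0.45)(-0.35) − (0.95)(-0.20) = 0.3475
  C_21 = −[(-0.35)(0.90) − (-0.20)(-0.35)] = 0.3850
  C_22 = (0.75)(0.90) − (-0.20)(-0.20) = 0.6350
  C_23 = −[(0.75)(-0.35) − (-0.35)(-0.20)] = 0.3325
  C_31 = (-0.35)(-0.25) − (-0.20)(0.95) = 0.2775
  C_32 = −[(0.75)(-0.25) − (-0.20)(-0.45)] = 0.2775
  C_33 = (0.75)(0.95) − (-0.35)(-0.45) = 0.5550
det(I−A) = Σ_j (I−A)_1j·C_1j = (0.75)(0.7675) + (-0.35)(0.4550) + (-0.20)(0.3475) = 0.346875
adj(I−A) = Cᵀ =
  [ 0.7675   0.3850   0.2775]
  [ 0.4550   0.6350   0.2775]
  [ 0.3475   0.3325   0.5550]
(I − A)⁻¹ = adj(I−A) / det(I−A) ≈
  [   2.2126     1.1099     0.8000]
  [   1.3117     1.8306     0.8000]
  [   1.0018     0.9586     1.6000]
The output multiplier for sector j is the column-j sum of the Leontief inverse (I − A)⁻¹ = adj(I−A) / det(I−A).
Column W of adj(I−A): (0.2775, 0.2775, 0.5550); det(I−A) = 0.346875.
m_W = (0.2775 + 0.2775 + 0.5550) / 0.346875 = 1.11 / 0.346875 = 3.200.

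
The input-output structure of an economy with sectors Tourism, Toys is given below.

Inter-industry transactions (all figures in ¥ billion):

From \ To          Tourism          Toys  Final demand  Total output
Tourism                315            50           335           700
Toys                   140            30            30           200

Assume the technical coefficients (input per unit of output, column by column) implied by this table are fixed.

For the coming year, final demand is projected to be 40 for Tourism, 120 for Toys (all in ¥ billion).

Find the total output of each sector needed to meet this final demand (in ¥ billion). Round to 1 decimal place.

x_1 = 153.3, x_2 = 177.2

Technical coefficients a_ij = z_ij / X_j:
  a_11 = 315/700 = 0.45, a_21 = 140/700 = 0.20
  a_12 = 50/200 = 0.25, a_22 = 30/200 = 0.15
I − A =
  [   0.55    -0.25]
  [  -0.20     0.85]
det(I−A) = (0.55)(0.85) − (-0.25)(-0.20) = 0.4175
adj(I−A) = [[0.85, 0.25], [0.20, 0.55]]
(I − A)⁻¹ = adj(I−A) / det(I−A) ≈
  [   2.0359     0.5988]
  [   0.4790     1.3174]
x = (I − A)⁻¹ d = adj(I−A)·d / det(I−A), with det(I−A) = 0.4175:
  x_1 = (0.85·40 + 0.25·120) / 0.4175 = 64.00 / 0.4175 ≈ 153.3
  x_2 = (0.20·40 + 0.55·120) / 0.4175 = 74.00 / 0.4175 ≈ 177.2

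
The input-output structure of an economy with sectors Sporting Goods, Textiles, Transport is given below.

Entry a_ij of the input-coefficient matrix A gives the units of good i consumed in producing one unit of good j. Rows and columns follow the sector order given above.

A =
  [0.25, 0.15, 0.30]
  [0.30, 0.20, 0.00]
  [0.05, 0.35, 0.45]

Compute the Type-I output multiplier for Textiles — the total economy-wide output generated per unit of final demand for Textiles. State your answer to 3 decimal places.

I − A =
  [   0.75    -0.15    -0.30]
  [  -0.30     0.80     0.00]
  [  -0.05    -0.35     0.55]
Cofactors of I−A, C_ij = (−1)^(i+j)·(minor ij) (rows/columns in the sector order above):
  C_11 = (0.80)(0.55) − (0.00)(-0.35) = 0.4400
  C_12 = −[(-0.30)(0.55) − (0.00)(-0.05)] = 0.1650
  C_13 = (-0.30)(-0.35) − (0.80)(-0.05) = 0.1450
  C_21 = −[(-0.15)(0.55) − (-0.30)(-0.35)] = 0.1875
  C_22 = (0.75)(0.55) − (-0.30)(-0.05) = 0.3975
  C_23 = −[(0.75)(-0.35) − (-0.15)(-0.05)] = 0.2700
  C_31 = (-0.15)(0.00) − (-0.30)(0.80) = 0.2400
  C_32 = −[(0.75)(0.00) − (-0.30)(-0.30)] = 0.0900
  C_33 = (0.75)(0.80) − (-0.15)(-0.30) = 0.5550
det(I−A) = Σ_j (I−A)_1j·C_1j = (0.75)(0.4400) + (-0.15)(0.1650) + (-0.30)(0.1450) = 0.26175
adj(I−A) = Cᵀ =
  [ 0.4400   0.1875   0.2400]
  [ 0.1650   0.3975   0.0900]
  [ 0.1450   0.2700   0.5550]
(I − A)⁻¹ = adj(I−A) / det(I−A) ≈
  [   1.6810     0.7163     0.9169]
  [   0.6304     1.5186     0.3438]
  [   0.5540     1.0315     2.1203]
The output multiplier for sector j is the column-j sum of the Leontief inverse (I − A)⁻¹ = adj(I−A) / det(I−A).
Column 2 of adj(I−A): (0.1875, 0.3975, 0.2700); det(I−A) = 0.26175.
m_2 = (0.1875 + 0.3975 + 0.2700) / 0.26175 = 0.855 / 0.26175 ≈ 3.266.

m_2 = 3.266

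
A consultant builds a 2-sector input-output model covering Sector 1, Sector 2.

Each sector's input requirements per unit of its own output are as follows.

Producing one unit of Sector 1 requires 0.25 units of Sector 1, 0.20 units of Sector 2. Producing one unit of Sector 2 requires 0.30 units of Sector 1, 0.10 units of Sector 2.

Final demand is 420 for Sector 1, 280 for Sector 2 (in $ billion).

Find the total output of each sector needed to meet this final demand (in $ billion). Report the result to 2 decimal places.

x_1 = 751.22, x_2 = 478.05

I − A =
  [   0.75    -0.30]
  [  -0.20     0.90]
det(I−A) = (0.75)(0.90) − (-0.30)(-0.20) = 0.6150
adj(I−A) = [[0.90, 0.30], [0.20, 0.75]]
(I − A)⁻¹ = adj(I−A) / det(I−A) ≈
  [   1.4634     0.4878]
  [   0.3252     1.2195]
x = (I − A)⁻¹ d = adj(I−A)·d / det(I−A), with det(I−A) = 0.6150:
  x_1 = (0.90·420 + 0.30·280) / 0.6150 = 462.00 / 0.6150 ≈ 751.22
  x_2 = (0.20·420 + 0.75·280) / 0.6150 = 294.00 / 0.6150 ≈ 478.05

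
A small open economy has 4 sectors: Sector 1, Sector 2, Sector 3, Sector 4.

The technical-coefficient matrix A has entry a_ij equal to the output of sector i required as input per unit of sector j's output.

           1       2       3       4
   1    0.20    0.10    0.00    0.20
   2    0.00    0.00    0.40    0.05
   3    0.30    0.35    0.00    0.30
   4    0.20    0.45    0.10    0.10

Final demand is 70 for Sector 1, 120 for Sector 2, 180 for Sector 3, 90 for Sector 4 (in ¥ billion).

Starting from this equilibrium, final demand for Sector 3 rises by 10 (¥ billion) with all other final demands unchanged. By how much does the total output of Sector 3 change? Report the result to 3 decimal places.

I − A =
  [   0.80    -0.10     0.00    -0.20]
  [   0.00     1.00    -0.40    -0.05]
  [  -0.30    -0.35     1.00    -0.30]
  [  -0.20    -0.45    -0.10     0.90]
Compute the cofactors C_ij = (−1)^(i+j)·(3×3 minor ij) of I−A; the adjugate is their transpose:
adj(I−A) = Cᵀ =
  [ 0.66575   0.18400   0.09250   0.18900]
  [ 0.14350   0.65000   0.27600   0.16000]
  [ 0.32675   0.40600   0.66100   0.31550]
  [ 0.25600   0.41100   0.23200   0.67600]
det(I−A) = Σ_j (I−A)_1j·C_1j = (0.80)(0.66575) + (-0.10)(0.14350) + (0.00)(0.32675) + (-0.20)(0.25600) = 0.46705
(I − A)⁻¹ = adj(I−A) / det(I−A) ≈
  [   1.4254     0.3940     0.1981     0.4047]
  [   0.3072     1.3917     0.5909     0.3426]
  [   0.6996     0.8693     1.4153     0.6755]
  [   0.5481     0.8800     0.4967     1.4474]
Δx = (I − A)⁻¹ Δd with Δd having +10 in the Sector 3 component and 0 elsewhere.
So Δx_3 = L_33 · (+10), where L_33 = adj(I−A)_33 / det(I−A) = 0.66100 / 0.46705.
Δx_3 = 0.66100 × (+10) / 0.46705 = 6.61 / 0.46705 ≈ 14.153.

Δx_3 = 14.153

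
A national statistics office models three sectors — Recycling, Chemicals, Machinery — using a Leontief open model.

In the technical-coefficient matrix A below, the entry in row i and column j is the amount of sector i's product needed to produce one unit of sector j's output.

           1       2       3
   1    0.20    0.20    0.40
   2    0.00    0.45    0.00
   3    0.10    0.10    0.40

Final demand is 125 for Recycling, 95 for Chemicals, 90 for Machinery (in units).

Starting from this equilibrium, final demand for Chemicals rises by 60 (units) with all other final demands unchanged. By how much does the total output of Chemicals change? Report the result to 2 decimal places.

I − A =
  [   0.80    -0.20    -0.40]
  [   0.00     0.55     0.00]
  [  -0.10    -0.10     0.60]
Cofactors of I−A, C_ij = (−1)^(i+j)·(minor ij) (rows/columns in the sector order above):
  C_11 = (0.55)(0.60) − (0.00)(-0.10) = 0.3300
  C_12 = −[(0.00)(0.60) − (0.00)(-0.10)] = 0.0000
  C_13 = (0.00)(-0.10) − (0.55)(-0.10) = 0.0550
  C_21 = −[(-0.20)(0.60) − (-0.40)(-0.10)] = 0.1600
  C_22 = (0.80)(0.60) − (-0.40)(-0.10) = 0.4400
  C_23 = −[(0.80)(-0.10) − (-0.20)(-0.10)] = 0.1000
  C_31 = (-0.20)(0.00) − (-0.40)(0.55) = 0.2200
  C_32 = −[(0.80)(0.00) − (-0.40)(0.00)] = 0.0000
  C_33 = (0.80)(0.55) − (-0.20)(0.00) = 0.4400
det(I−A) = Σ_j (I−A)_1j·C_1j = (0.80)(0.3300) + (-0.20)(0.0000) + (-0.40)(0.0550) = 0.2420
adj(I−A) = Cᵀ =
  [ 0.3300   0.1600   0.2200]
  [ 0.0000   0.4400   0.0000]
  [ 0.0550   0.1000   0.4400]
(I − A)⁻¹ = adj(I−A) / det(I−A) ≈
  [   1.3636     0.6612     0.9091]
  [   0.0000     1.8182     0.0000]
  [   0.2273     0.4132     1.8182]
Δx = (I − A)⁻¹ Δd with Δd having +60 in the Chemicals component and 0 elsewhere.
So Δx_2 = L_22 · (+60), where L_22 = adj(I−A)_22 / det(I−A) = 0.4400 / 0.2420.
Δx_2 = 0.4400 × (+60) / 0.2420 = 26.40 / 0.2420 ≈ 109.09.

Δx_2 = 109.09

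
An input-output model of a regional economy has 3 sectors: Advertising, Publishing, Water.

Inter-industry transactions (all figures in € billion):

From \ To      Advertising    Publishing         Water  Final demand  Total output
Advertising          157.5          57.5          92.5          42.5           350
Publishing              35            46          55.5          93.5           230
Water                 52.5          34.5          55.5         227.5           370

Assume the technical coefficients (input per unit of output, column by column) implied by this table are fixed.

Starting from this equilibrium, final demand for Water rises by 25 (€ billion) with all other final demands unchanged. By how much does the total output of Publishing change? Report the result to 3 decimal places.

Technical coefficients a_ij = z_ij / X_j:
  a_AA = 157.5/350 = 0.45, a_PA = 35/350 = 0.10, a_WA = 52.5/350 = 0.15
  a_AP = 57.5/230 = 0.25, a_PP = 46/230 = 0.20, a_WP = 34.5/230 = 0.15
  a_AW = 92.5/370 = 0.25, a_PW = 55.5/370 = 0.15, a_WW = 55.5/370 = 0.15
I − A =
  [   0.55    -0.25    -0.25]
  [  -0.10     0.80    -0.15]
  [  -0.15    -0.15     0.85]
Cofactors of I−A, C_ij = (−1)^(i+j)·(minor ij) (rows/columns in the sector order above):
  C_11 = (0.80)(0.85) − (-0.15)(-0.15) = 0.6575
  C_12 = −[(-0.10)(0.85) − (-0.15)(-0.15)] = 0.1075
  C_13 = (-0.10)(-0.15) − (0.80)(-0.15) = 0.1350
  C_21 = −[(-0.25)(0.85) − (-0.25)(-0.15)] = 0.2500
  C_22 = (0.55)(0.85) − (-0.25)(-0.15) = 0.4300
  C_23 = −[(0.55)(-0.15) − (-0.25)(-0.15)] = 0.1200
  C_31 = (-0.25)(-0.15) − (-0.25)(0.80) = 0.2375
  C_32 = −[(0.55)(-0.15) − (-0.25)(-0.10)] = 0.1075
  C_33 = (0.55)(0.80) − (-0.25)(-0.10) = 0.4150
det(I−A) = Σ_j (I−A)_1j·C_1j = (0.55)(0.6575) + (-0.25)(0.1075) + (-0.25)(0.1350) = 0.3010
adj(I−A) = Cᵀ =
  [ 0.6575   0.2500   0.2375]
  [ 0.1075   0.4300   0.1075]
  [ 0.1350   0.1200   0.4150]
(I − A)⁻¹ = adj(I−A) / det(I−A) ≈
  [   2.1844     0.8306     0.7890]
  [   0.3571     1.4286     0.3571]
  [   0.4485     0.3987     1.3787]
Δx = (I − A)⁻¹ Δd with Δd having +25 in the Water component and 0 elsewhere.
So Δx_P = L_PW · (+25), where L_PW = adj(I−A)_PW / det(I−A) = 0.1075 / 0.3010.
Δx_P = 0.1075 × (+25) / 0.3010 = 2.6875 / 0.3010 ≈ 8.929.

Δx_P = 8.929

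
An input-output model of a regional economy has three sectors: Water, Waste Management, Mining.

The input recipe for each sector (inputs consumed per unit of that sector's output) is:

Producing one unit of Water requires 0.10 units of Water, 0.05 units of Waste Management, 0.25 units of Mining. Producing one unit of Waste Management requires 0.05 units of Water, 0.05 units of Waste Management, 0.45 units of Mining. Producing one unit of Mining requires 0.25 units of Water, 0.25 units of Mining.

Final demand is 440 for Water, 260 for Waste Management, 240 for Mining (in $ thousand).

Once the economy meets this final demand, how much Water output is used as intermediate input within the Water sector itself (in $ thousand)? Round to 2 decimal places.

z_11 = 71.29

I − A =
  [   0.90    -0.05    -0.25]
  [  -0.05     0.95     0.00]
  [  -0.25    -0.45     0.75]
Cofactors of I−A, C_ij = (−1)^(i+j)·(minor ij) (rows/columns in the sector order above):
  C_11 = (0.95)(0.75) − (0.00)(-0.45) = 0.7125
  C_12 = −[(-0.05)(0.75) − (0.00)(-0.25)] = 0.0375
  C_13 = (-0.05)(-0.45) − (0.95)(-0.25) = 0.2600
  C_21 = −[(-0.05)(0.75) − (-0.25)(-0.45)] = 0.1500
  C_22 = (0.90)(0.75) − (-0.25)(-0.25) = 0.6125
  C_23 = −[(0.90)(-0.45) − (-0.05)(-0.25)] = 0.4175
  C_31 = (-0.05)(0.00) − (-0.25)(0.95) = 0.2375
  C_32 = −[(0.90)(0.00) − (-0.25)(-0.05)] = 0.0125
  C_33 = (0.90)(0.95) − (-0.05)(-0.05) = 0.8525
det(I−A) = Σ_j (I−A)_1j·C_1j = (0.90)(0.7125) + (-0.05)(0.0375) + (-0.25)(0.2600) = 0.574375
adj(I−A) = Cᵀ =
  [ 0.7125   0.1500   0.2375]
  [ 0.0375   0.6125   0.0125]
  [ 0.2600   0.4175   0.8525]
(I − A)⁻¹ = adj(I−A) / det(I−A) ≈
  [   1.2405     0.2612     0.4135]
  [   0.0653     1.0664     0.0218]
  [   0.4527     0.7269     1.4842]
First solve x = (I − A)⁻¹ d = adj(I−A)·d / det(I−A); in particular x_1 = (0.7125·440 + 0.1500·260 + 0.2375·240) / 0.574375 = 409.50 / 0.574375 ≈ 712.9489.
Intermediate flow from 1 to 1: z_11 = a_11 · x_1 = 0.10 × 409.50 / 0.574375 = 40.95 / 0.574375 ≈ 71.29.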